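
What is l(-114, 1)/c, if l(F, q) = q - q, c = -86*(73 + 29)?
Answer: 0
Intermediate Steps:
c = -8772 (c = -86*102 = -8772)
l(F, q) = 0
l(-114, 1)/c = 0/(-8772) = 0*(-1/8772) = 0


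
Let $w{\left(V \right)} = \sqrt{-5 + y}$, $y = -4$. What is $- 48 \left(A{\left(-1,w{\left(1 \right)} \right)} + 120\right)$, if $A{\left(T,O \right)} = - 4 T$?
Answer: $-5952$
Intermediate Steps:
$w{\left(V \right)} = 3 i$ ($w{\left(V \right)} = \sqrt{-5 - 4} = \sqrt{-9} = 3 i$)
$- 48 \left(A{\left(-1,w{\left(1 \right)} \right)} + 120\right) = - 48 \left(\left(-4\right) \left(-1\right) + 120\right) = - 48 \left(4 + 120\right) = \left(-48\right) 124 = -5952$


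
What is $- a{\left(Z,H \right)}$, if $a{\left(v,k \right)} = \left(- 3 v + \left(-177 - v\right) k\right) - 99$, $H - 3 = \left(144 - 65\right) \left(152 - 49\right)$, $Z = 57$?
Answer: $1905030$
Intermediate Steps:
$H = 8140$ ($H = 3 + \left(144 - 65\right) \left(152 - 49\right) = 3 + 79 \cdot 103 = 3 + 8137 = 8140$)
$a{\left(v,k \right)} = -99 - 3 v + k \left(-177 - v\right)$ ($a{\left(v,k \right)} = \left(- 3 v + k \left(-177 - v\right)\right) - 99 = -99 - 3 v + k \left(-177 - v\right)$)
$- a{\left(Z,H \right)} = - (-99 - 1440780 - 171 - 8140 \cdot 57) = - (-99 - 1440780 - 171 - 463980) = \left(-1\right) \left(-1905030\right) = 1905030$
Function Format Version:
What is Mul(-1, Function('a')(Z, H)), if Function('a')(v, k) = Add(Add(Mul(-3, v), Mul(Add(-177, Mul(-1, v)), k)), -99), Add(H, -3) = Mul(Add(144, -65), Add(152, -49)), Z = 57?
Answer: 1905030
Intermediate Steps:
H = 8140 (H = Add(3, Mul(Add(144, -65), Add(152, -49))) = Add(3, Mul(79, 103)) = Add(3, 8137) = 8140)
Function('a')(v, k) = Add(-99, Mul(-3, v), Mul(k, Add(-177, Mul(-1, v)))) (Function('a')(v, k) = Add(Add(Mul(-3, v), Mul(k, Add(-177, Mul(-1, v)))), -99) = Add(-99, Mul(-3, v), Mul(k, Add(-177, Mul(-1, v)))))
Mul(-1, Function('a')(Z, H)) = Mul(-1, Add(-99, Mul(-177, 8140), Mul(-3, 57), Mul(-1, 8140, 57))) = Mul(-1, Add(-99, -1440780, -171, -463980)) = Mul(-1, -1905030) = 1905030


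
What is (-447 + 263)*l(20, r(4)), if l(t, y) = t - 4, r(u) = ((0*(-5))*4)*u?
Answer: -2944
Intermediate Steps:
r(u) = 0 (r(u) = (0*4)*u = 0*u = 0)
l(t, y) = -4 + t
(-447 + 263)*l(20, r(4)) = (-447 + 263)*(-4 + 20) = -184*16 = -2944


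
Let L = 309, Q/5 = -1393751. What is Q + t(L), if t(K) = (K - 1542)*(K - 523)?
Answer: -6704893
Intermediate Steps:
Q = -6968755 (Q = 5*(-1393751) = -6968755)
t(K) = (-1542 + K)*(-523 + K)
Q + t(L) = -6968755 + (806466 + 309**2 - 2065*309) = -6968755 + (806466 + 95481 - 638085) = -6968755 + 263862 = -6704893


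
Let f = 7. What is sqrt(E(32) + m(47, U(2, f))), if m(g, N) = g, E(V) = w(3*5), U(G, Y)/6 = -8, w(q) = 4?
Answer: sqrt(51) ≈ 7.1414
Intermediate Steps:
U(G, Y) = -48 (U(G, Y) = 6*(-8) = -48)
E(V) = 4
sqrt(E(32) + m(47, U(2, f))) = sqrt(4 + 47) = sqrt(51)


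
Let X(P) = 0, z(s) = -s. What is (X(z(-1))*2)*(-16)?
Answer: 0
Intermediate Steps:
(X(z(-1))*2)*(-16) = (0*2)*(-16) = 0*(-16) = 0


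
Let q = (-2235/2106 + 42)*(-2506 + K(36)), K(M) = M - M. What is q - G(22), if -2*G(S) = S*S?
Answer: -35925025/351 ≈ -1.0235e+5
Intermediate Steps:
K(M) = 0
q = -36009967/351 (q = (-2235/2106 + 42)*(-2506 + 0) = (-2235*1/2106 + 42)*(-2506) = (-745/702 + 42)*(-2506) = (28739/702)*(-2506) = -36009967/351 ≈ -1.0259e+5)
G(S) = -S**2/2 (G(S) = -S*S/2 = -S**2/2)
q - G(22) = -36009967/351 - (-1)*22**2/2 = -36009967/351 - (-1)*484/2 = -36009967/351 - 1*(-242) = -36009967/351 + 242 = -35925025/351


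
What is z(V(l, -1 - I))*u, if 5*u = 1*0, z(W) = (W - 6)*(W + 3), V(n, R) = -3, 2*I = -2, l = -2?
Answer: 0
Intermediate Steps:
I = -1 (I = (½)*(-2) = -1)
z(W) = (-6 + W)*(3 + W)
u = 0 (u = (1*0)/5 = (⅕)*0 = 0)
z(V(l, -1 - I))*u = (-18 + (-3)² - 3*(-3))*0 = (-18 + 9 + 9)*0 = 0*0 = 0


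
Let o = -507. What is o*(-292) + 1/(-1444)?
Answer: 213775535/1444 ≈ 1.4804e+5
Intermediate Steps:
o*(-292) + 1/(-1444) = -507*(-292) + 1/(-1444) = 148044 - 1/1444 = 213775535/1444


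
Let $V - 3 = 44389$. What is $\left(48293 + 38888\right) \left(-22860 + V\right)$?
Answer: $1877181292$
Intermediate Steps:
$V = 44392$ ($V = 3 + 44389 = 44392$)
$\left(48293 + 38888\right) \left(-22860 + V\right) = \left(48293 + 38888\right) \left(-22860 + 44392\right) = 87181 \cdot 21532 = 1877181292$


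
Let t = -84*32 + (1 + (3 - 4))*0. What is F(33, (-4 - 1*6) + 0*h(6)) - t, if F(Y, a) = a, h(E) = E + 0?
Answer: 2678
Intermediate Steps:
h(E) = E
t = -2688 (t = -2688 + (1 - 1)*0 = -2688 + 0*0 = -2688 + 0 = -2688)
F(33, (-4 - 1*6) + 0*h(6)) - t = ((-4 - 1*6) + 0*6) - 1*(-2688) = ((-4 - 6) + 0) + 2688 = (-10 + 0) + 2688 = -10 + 2688 = 2678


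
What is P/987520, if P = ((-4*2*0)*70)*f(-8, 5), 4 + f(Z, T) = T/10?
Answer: 0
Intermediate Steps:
f(Z, T) = -4 + T/10
P = 0 (P = ((-4*2*0)*70)*(-4 + (⅒)*5) = (-8*0*70)*(-4 + ½) = (0*70)*(-7/2) = 0*(-7/2) = 0)
P/987520 = 0/987520 = 0*(1/987520) = 0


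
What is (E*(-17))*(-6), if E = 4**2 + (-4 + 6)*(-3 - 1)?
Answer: 816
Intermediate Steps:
E = 8 (E = 16 + 2*(-4) = 16 - 8 = 8)
(E*(-17))*(-6) = (8*(-17))*(-6) = -136*(-6) = 816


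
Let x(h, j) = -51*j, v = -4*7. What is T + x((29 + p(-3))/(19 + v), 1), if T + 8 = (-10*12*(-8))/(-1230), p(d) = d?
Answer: -2451/41 ≈ -59.781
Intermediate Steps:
v = -28
T = -360/41 (T = -8 + (-10*12*(-8))/(-1230) = -8 - 120*(-8)*(-1/1230) = -8 + 960*(-1/1230) = -8 - 32/41 = -360/41 ≈ -8.7805)
T + x((29 + p(-3))/(19 + v), 1) = -360/41 - 51*1 = -360/41 - 51 = -2451/41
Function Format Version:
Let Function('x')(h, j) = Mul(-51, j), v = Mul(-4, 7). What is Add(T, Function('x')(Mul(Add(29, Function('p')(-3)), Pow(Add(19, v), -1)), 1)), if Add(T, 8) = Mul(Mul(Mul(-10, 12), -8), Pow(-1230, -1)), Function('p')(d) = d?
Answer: Rational(-2451, 41) ≈ -59.781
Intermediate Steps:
v = -28
T = Rational(-360, 41) (T = Add(-8, Mul(Mul(Mul(-10, 12), -8), Pow(-1230, -1))) = Add(-8, Mul(Mul(-120, -8), Rational(-1, 1230))) = Add(-8, Mul(960, Rational(-1, 1230))) = Add(-8, Rational(-32, 41)) = Rational(-360, 41) ≈ -8.7805)
Add(T, Function('x')(Mul(Add(29, Function('p')(-3)), Pow(Add(19, v), -1)), 1)) = Add(Rational(-360, 41), Mul(-51, 1)) = Add(Rational(-360, 41), -51) = Rational(-2451, 41)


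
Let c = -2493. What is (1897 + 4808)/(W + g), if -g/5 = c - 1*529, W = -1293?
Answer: 6705/13817 ≈ 0.48527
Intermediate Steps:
g = 15110 (g = -5*(-2493 - 1*529) = -5*(-2493 - 529) = -5*(-3022) = 15110)
(1897 + 4808)/(W + g) = (1897 + 4808)/(-1293 + 15110) = 6705/13817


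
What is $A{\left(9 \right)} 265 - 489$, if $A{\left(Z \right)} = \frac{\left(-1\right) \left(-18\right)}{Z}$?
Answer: $41$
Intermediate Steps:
$A{\left(Z \right)} = \frac{18}{Z}$
$A{\left(9 \right)} 265 - 489 = \frac{18}{9} \cdot 265 - 489 = 18 \cdot \frac{1}{9} \cdot 265 - 489 = 2 \cdot 265 - 489 = 530 - 489 = 41$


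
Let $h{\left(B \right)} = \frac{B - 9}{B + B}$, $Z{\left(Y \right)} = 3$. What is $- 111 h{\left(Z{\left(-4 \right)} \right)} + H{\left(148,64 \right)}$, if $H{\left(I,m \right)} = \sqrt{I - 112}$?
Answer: $117$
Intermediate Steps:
$h{\left(B \right)} = \frac{-9 + B}{2 B}$
$H{\left(I,m \right)} = \sqrt{-112 + I}$
$- 111 h{\left(Z{\left(-4 \right)} \right)} + H{\left(148,64 \right)} = - 111 \frac{-9 + 3}{2 \cdot 3} + \sqrt{-112 + 148} = - 111 \cdot \frac{1}{2} \cdot \frac{1}{3} \left(-6\right) + \sqrt{36} = \left(-111\right) \left(-1\right) + 6 = 111 + 6 = 117$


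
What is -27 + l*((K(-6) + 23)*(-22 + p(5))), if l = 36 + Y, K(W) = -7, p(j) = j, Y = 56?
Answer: -25051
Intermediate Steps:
l = 92 (l = 36 + 56 = 92)
-27 + l*((K(-6) + 23)*(-22 + p(5))) = -27 + 92*((-7 + 23)*(-22 + 5)) = -27 + 92*(16*(-17)) = -27 + 92*(-272) = -27 - 25024 = -25051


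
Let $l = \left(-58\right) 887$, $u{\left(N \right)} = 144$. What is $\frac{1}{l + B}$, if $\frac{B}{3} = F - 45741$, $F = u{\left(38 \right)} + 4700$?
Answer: $- \frac{1}{174137} \approx -5.7426 \cdot 10^{-6}$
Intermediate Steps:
$F = 4844$ ($F = 144 + 4700 = 4844$)
$l = -51446$
$B = -122691$ ($B = 3 \left(4844 - 45741\right) = 3 \left(-40897\right) = -122691$)
$\frac{1}{l + B} = \frac{1}{-51446 - 122691} = \frac{1}{-174137} = - \frac{1}{174137}$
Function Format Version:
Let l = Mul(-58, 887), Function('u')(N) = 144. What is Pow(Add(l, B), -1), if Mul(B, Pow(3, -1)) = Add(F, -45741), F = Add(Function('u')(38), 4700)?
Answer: Rational(-1, 174137) ≈ -5.7426e-6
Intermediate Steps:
F = 4844 (F = Add(144, 4700) = 4844)
l = -51446
B = -122691 (B = Mul(3, Add(4844, -45741)) = Mul(3, -40897) = -122691)
Pow(Add(l, B), -1) = Pow(Add(-51446, -122691), -1) = Pow(-174137, -1) = Rational(-1, 174137)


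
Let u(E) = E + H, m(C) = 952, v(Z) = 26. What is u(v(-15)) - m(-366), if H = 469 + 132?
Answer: -325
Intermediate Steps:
H = 601
u(E) = 601 + E (u(E) = E + 601 = 601 + E)
u(v(-15)) - m(-366) = (601 + 26) - 1*952 = 627 - 952 = -325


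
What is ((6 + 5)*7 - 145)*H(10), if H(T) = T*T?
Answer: -6800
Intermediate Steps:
H(T) = T²
((6 + 5)*7 - 145)*H(10) = ((6 + 5)*7 - 145)*10² = (11*7 - 145)*100 = (77 - 145)*100 = -68*100 = -6800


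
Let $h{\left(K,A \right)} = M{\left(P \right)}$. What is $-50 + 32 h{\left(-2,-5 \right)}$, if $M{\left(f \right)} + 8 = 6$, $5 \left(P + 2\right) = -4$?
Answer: $-114$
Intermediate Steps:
$P = - \frac{14}{5}$ ($P = -2 + \frac{1}{5} \left(-4\right) = -2 - \frac{4}{5} = - \frac{14}{5} \approx -2.8$)
$M{\left(f \right)} = -2$ ($M{\left(f \right)} = -8 + 6 = -2$)
$h{\left(K,A \right)} = -2$
$-50 + 32 h{\left(-2,-5 \right)} = -50 + 32 \left(-2\right) = -50 - 64 = -114$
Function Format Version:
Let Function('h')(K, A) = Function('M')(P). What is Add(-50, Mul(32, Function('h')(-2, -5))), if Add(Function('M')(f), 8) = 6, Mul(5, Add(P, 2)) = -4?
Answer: -114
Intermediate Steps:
P = Rational(-14, 5) (P = Add(-2, Mul(Rational(1, 5), -4)) = Add(-2, Rational(-4, 5)) = Rational(-14, 5) ≈ -2.8000)
Function('M')(f) = -2 (Function('M')(f) = Add(-8, 6) = -2)
Function('h')(K, A) = -2
Add(-50, Mul(32, Function('h')(-2, -5))) = Add(-50, Mul(32, -2)) = Add(-50, -64) = -114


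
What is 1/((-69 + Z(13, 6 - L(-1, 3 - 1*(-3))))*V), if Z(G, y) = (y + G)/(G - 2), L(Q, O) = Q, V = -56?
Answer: 11/41384 ≈ 0.00026580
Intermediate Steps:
Z(G, y) = (G + y)/(-2 + G)
1/((-69 + Z(13, 6 - L(-1, 3 - 1*(-3))))*V) = 1/((-69 + (13 + (6 - 1*(-1)))/(-2 + 13))*(-56)) = 1/((-69 + (13 + (6 + 1))/11)*(-56)) = 1/((-69 + (13 + 7)/11)*(-56)) = 1/((-69 + (1/11)*20)*(-56)) = 1/((-69 + 20/11)*(-56)) = 1/(-739/11*(-56)) = 1/(41384/11) = 11/41384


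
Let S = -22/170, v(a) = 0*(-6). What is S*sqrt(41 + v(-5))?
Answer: -11*sqrt(41)/85 ≈ -0.82864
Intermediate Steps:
v(a) = 0
S = -11/85 (S = -22*1/170 = -11/85 ≈ -0.12941)
S*sqrt(41 + v(-5)) = -11*sqrt(41 + 0)/85 = -11*sqrt(41)/85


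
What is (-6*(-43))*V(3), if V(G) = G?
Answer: 774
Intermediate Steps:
(-6*(-43))*V(3) = -6*(-43)*3 = 258*3 = 774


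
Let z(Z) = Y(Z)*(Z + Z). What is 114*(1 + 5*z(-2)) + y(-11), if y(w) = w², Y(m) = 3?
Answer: -6605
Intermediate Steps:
z(Z) = 6*Z (z(Z) = 3*(Z + Z) = 3*(2*Z) = 6*Z)
114*(1 + 5*z(-2)) + y(-11) = 114*(1 + 5*(6*(-2))) + (-11)² = 114*(1 + 5*(-12)) + 121 = 114*(1 - 60) + 121 = 114*(-59) + 121 = -6726 + 121 = -6605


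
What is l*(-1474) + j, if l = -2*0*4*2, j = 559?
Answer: 559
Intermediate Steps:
l = 0 (l = -0*2 = -2*0 = 0)
l*(-1474) + j = 0*(-1474) + 559 = 0 + 559 = 559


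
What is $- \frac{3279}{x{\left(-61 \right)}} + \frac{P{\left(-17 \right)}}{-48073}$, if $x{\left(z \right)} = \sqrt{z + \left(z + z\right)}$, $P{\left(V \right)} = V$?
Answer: $\frac{17}{48073} + \frac{1093 i \sqrt{183}}{61} \approx 0.00035363 + 242.39 i$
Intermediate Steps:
$x{\left(z \right)} = \sqrt{3} \sqrt{z}$ ($x{\left(z \right)} = \sqrt{z + 2 z} = \sqrt{3 z} = \sqrt{3} \sqrt{z}$)
$- \frac{3279}{x{\left(-61 \right)}} + \frac{P{\left(-17 \right)}}{-48073} = - \frac{3279}{\sqrt{3} \sqrt{-61}} - \frac{17}{-48073} = - \frac{3279}{\sqrt{3} i \sqrt{61}} - - \frac{17}{48073} = - \frac{3279}{i \sqrt{183}} + \frac{17}{48073} = - 3279 \left(- \frac{i \sqrt{183}}{183}\right) + \frac{17}{48073} = \frac{1093 i \sqrt{183}}{61} + \frac{17}{48073} = \frac{17}{48073} + \frac{1093 i \sqrt{183}}{61}$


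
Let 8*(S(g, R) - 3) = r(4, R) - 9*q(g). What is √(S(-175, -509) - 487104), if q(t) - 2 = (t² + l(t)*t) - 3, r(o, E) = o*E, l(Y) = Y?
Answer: I*√8900170/4 ≈ 745.83*I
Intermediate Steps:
r(o, E) = E*o
q(t) = -1 + 2*t² (q(t) = 2 + ((t² + t*t) - 3) = 2 + ((t² + t²) - 3) = 2 + (2*t² - 3) = 2 + (-3 + 2*t²) = -1 + 2*t²)
S(g, R) = 33/8 + R/2 - 9*g²/4 (S(g, R) = 3 + (R*4 - 9*(-1 + 2*g²))/8 = 3 + (4*R + (9 - 18*g²))/8 = 3 + (9 - 18*g² + 4*R)/8 = 3 + (9/8 + R/2 - 9*g²/4) = 33/8 + R/2 - 9*g²/4)
√(S(-175, -509) - 487104) = √((33/8 + (½)*(-509) - 9/4*(-175)²) - 487104) = √((33/8 - 509/2 - 9/4*30625) - 487104) = √((33/8 - 509/2 - 275625/4) - 487104) = √(-553253/8 - 487104) = √(-4450085/8) = I*√8900170/4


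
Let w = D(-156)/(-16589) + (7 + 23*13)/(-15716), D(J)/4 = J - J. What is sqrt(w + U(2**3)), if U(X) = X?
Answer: sqrt(492783038)/7858 ≈ 2.8250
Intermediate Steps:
D(J) = 0 (D(J) = 4*(J - J) = 4*0 = 0)
w = -153/7858 (w = 0/(-16589) + (7 + 23*13)/(-15716) = 0*(-1/16589) + (7 + 299)*(-1/15716) = 0 + 306*(-1/15716) = 0 - 153/7858 = -153/7858 ≈ -0.019471)
sqrt(w + U(2**3)) = sqrt(-153/7858 + 2**3) = sqrt(-153/7858 + 8) = sqrt(62711/7858) = sqrt(492783038)/7858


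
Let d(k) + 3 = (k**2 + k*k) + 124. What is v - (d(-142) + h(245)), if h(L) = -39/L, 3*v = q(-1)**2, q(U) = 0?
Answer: -9909966/245 ≈ -40449.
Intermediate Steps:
v = 0 (v = (1/3)*0**2 = (1/3)*0 = 0)
d(k) = 121 + 2*k**2 (d(k) = -3 + ((k**2 + k*k) + 124) = -3 + ((k**2 + k**2) + 124) = -3 + (2*k**2 + 124) = -3 + (124 + 2*k**2) = 121 + 2*k**2)
v - (d(-142) + h(245)) = 0 - ((121 + 2*(-142)**2) - 39/245) = 0 - ((121 + 2*20164) - 39*1/245) = 0 - ((121 + 40328) - 39/245) = 0 - (40449 - 39/245) = 0 - 1*9909966/245 = 0 - 9909966/245 = -9909966/245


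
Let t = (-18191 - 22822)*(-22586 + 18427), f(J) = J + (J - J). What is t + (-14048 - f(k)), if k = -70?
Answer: 170559089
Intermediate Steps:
f(J) = J (f(J) = J + 0 = J)
t = 170573067 (t = -41013*(-4159) = 170573067)
t + (-14048 - f(k)) = 170573067 + (-14048 - 1*(-70)) = 170573067 + (-14048 + 70) = 170573067 - 13978 = 170559089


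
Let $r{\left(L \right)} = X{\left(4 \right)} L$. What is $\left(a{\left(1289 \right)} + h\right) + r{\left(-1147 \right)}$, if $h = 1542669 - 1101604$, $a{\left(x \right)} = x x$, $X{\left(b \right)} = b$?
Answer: $2097998$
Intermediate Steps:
$a{\left(x \right)} = x^{2}$
$r{\left(L \right)} = 4 L$
$h = 441065$
$\left(a{\left(1289 \right)} + h\right) + r{\left(-1147 \right)} = \left(1289^{2} + 441065\right) + 4 \left(-1147\right) = \left(1661521 + 441065\right) - 4588 = 2102586 - 4588 = 2097998$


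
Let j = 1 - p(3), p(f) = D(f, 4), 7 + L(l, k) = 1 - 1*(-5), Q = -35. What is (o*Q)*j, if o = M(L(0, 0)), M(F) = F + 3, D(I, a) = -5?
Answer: -420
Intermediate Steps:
L(l, k) = -1 (L(l, k) = -7 + (1 - 1*(-5)) = -7 + (1 + 5) = -7 + 6 = -1)
p(f) = -5
M(F) = 3 + F
o = 2 (o = 3 - 1 = 2)
j = 6 (j = 1 - 1*(-5) = 1 + 5 = 6)
(o*Q)*j = (2*(-35))*6 = -70*6 = -420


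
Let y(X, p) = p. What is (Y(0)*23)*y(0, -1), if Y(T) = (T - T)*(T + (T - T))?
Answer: 0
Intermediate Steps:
Y(T) = 0 (Y(T) = 0*(T + 0) = 0*T = 0)
(Y(0)*23)*y(0, -1) = (0*23)*(-1) = 0*(-1) = 0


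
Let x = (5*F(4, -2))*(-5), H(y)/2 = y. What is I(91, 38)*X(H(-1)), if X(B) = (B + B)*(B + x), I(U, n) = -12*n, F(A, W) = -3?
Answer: 133152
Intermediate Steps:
H(y) = 2*y
x = 75 (x = (5*(-3))*(-5) = -15*(-5) = 75)
X(B) = 2*B*(75 + B) (X(B) = (B + B)*(B + 75) = (2*B)*(75 + B) = 2*B*(75 + B))
I(91, 38)*X(H(-1)) = (-12*38)*(2*(2*(-1))*(75 + 2*(-1))) = -912*(-2)*(75 - 2) = -912*(-2)*73 = -456*(-292) = 133152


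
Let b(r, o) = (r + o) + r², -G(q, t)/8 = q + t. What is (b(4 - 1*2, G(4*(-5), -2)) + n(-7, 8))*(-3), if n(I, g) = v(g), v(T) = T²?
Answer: -738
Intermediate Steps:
n(I, g) = g²
G(q, t) = -8*q - 8*t (G(q, t) = -8*(q + t) = -8*q - 8*t)
b(r, o) = o + r + r² (b(r, o) = (o + r) + r² = o + r + r²)
(b(4 - 1*2, G(4*(-5), -2)) + n(-7, 8))*(-3) = (((-32*(-5) - 8*(-2)) + (4 - 1*2) + (4 - 1*2)²) + 8²)*(-3) = (((-8*(-20) + 16) + (4 - 2) + (4 - 2)²) + 64)*(-3) = (((160 + 16) + 2 + 2²) + 64)*(-3) = ((176 + 2 + 4) + 64)*(-3) = (182 + 64)*(-3) = 246*(-3) = -738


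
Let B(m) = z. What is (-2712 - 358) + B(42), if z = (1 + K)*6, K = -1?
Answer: -3070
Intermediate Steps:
z = 0 (z = (1 - 1)*6 = 0*6 = 0)
B(m) = 0
(-2712 - 358) + B(42) = (-2712 - 358) + 0 = -3070 + 0 = -3070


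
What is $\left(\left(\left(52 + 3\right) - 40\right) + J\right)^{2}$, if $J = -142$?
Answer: $16129$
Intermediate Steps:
$\left(\left(\left(52 + 3\right) - 40\right) + J\right)^{2} = \left(\left(\left(52 + 3\right) - 40\right) - 142\right)^{2} = \left(\left(55 - 40\right) - 142\right)^{2} = \left(15 - 142\right)^{2} = \left(-127\right)^{2} = 16129$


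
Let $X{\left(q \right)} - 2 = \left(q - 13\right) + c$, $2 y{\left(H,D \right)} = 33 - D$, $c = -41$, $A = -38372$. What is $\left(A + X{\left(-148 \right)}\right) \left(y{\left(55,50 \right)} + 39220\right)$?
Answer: $-1512465978$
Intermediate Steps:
$y{\left(H,D \right)} = \frac{33}{2} - \frac{D}{2}$ ($y{\left(H,D \right)} = \frac{33 - D}{2} = \frac{33}{2} - \frac{D}{2}$)
$X{\left(q \right)} = -52 + q$ ($X{\left(q \right)} = 2 + \left(\left(q - 13\right) - 41\right) = 2 + \left(\left(-13 + q\right) - 41\right) = 2 + \left(-54 + q\right) = -52 + q$)
$\left(A + X{\left(-148 \right)}\right) \left(y{\left(55,50 \right)} + 39220\right) = \left(-38372 - 200\right) \left(\left(\frac{33}{2} - 25\right) + 39220\right) = - 38572 \left(- \frac{17}{2} + 39220\right) = \left(-38572\right) \frac{78423}{2} = -1512465978$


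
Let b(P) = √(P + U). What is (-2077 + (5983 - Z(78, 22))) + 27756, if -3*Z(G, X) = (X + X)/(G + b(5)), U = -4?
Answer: 7503938/237 ≈ 31662.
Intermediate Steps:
b(P) = √(-4 + P) (b(P) = √(P - 4) = √(-4 + P))
Z(G, X) = -2*X/(3*(1 + G)) (Z(G, X) = -(X + X)/(3*(G + √(-4 + 5))) = -2*X/(3*(G + √1)) = -2*X/(3*(G + 1)) = -2*X/(3*(1 + G)))
(-2077 + (5983 - Z(78, 22))) + 27756 = (-2077 + (5983 - (-2)*22/(3 + 3*78))) + 27756 = (-2077 + (5983 - (-2)*22/(3 + 234))) + 27756 = (-2077 + (5983 - (-2)*22/237)) + 27756 = (-2077 + (5983 - 1*(-44/237))) + 27756 = (-2077 + (5983 + 44/237)) + 27756 = (-2077 + 1418015/237) + 27756 = 925766/237 + 27756 = 7503938/237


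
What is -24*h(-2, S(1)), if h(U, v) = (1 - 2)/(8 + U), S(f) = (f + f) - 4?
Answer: 4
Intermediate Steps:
S(f) = -4 + 2*f (S(f) = 2*f - 4 = -4 + 2*f)
h(U, v) = -1/(8 + U)
-24*h(-2, S(1)) = -(-24)/(8 - 2) = -(-24)/6 = -24*(-⅙) = 4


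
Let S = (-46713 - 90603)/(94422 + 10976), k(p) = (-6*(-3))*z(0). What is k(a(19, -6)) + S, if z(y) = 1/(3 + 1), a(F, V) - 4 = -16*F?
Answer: 336975/105398 ≈ 3.1972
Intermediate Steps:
a(F, V) = 4 - 16*F
z(y) = 1/4
k(p) = 9/2 (k(p) = -6*(-3)*(1/4) = 18*(1/4) = 9/2)
S = -68658/52699 (S = -137316/105398 = -137316*1/105398 = -68658/52699 ≈ -1.3028)
k(a(19, -6)) + S = 9/2 - 68658/52699 = 336975/105398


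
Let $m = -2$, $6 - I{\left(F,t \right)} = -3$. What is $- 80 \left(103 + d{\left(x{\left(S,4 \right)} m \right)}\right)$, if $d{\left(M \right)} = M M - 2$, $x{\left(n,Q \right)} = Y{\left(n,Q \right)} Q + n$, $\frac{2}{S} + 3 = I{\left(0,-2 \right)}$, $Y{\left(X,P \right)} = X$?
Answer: $- \frac{80720}{9} \approx -8968.9$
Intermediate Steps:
$I{\left(F,t \right)} = 9$ ($I{\left(F,t \right)} = 6 - -3 = 6 + 3 = 9$)
$S = \frac{1}{3}$ ($S = \frac{2}{-3 + 9} = \frac{2}{6} = 2 \cdot \frac{1}{6} = \frac{1}{3} \approx 0.33333$)
$x{\left(n,Q \right)} = n + Q n$ ($x{\left(n,Q \right)} = n Q + n = Q n + n = n + Q n$)
$d{\left(M \right)} = -2 + M^{2}$ ($d{\left(M \right)} = M^{2} - 2 = -2 + M^{2}$)
$- 80 \left(103 + d{\left(x{\left(S,4 \right)} m \right)}\right) = - 80 \left(103 - \left(2 - \left(\frac{1 + 4}{3} \left(-2\right)\right)^{2}\right)\right) = - 80 \left(103 - \left(2 - \left(\frac{1}{3} \cdot 5 \left(-2\right)\right)^{2}\right)\right) = - 80 \left(103 - \left(2 - \left(\frac{5}{3} \left(-2\right)\right)^{2}\right)\right) = - 80 \left(103 - \left(2 - \left(- \frac{10}{3}\right)^{2}\right)\right) = - 80 \left(103 + \left(-2 + \frac{100}{9}\right)\right) = - 80 \left(103 + \frac{82}{9}\right) = \left(-80\right) \frac{1009}{9} = - \frac{80720}{9}$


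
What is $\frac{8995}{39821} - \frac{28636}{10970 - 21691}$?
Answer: $\frac{1236749551}{426920941} \approx 2.8969$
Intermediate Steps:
$\frac{8995}{39821} - \frac{28636}{10970 - 21691} = 8995 \cdot \frac{1}{39821} - \frac{28636}{-10721} = \frac{8995}{39821} - - \frac{28636}{10721} = \frac{8995}{39821} + \frac{28636}{10721} = \frac{1236749551}{426920941}$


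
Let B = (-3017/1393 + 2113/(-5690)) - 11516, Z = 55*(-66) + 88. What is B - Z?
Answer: -9031912817/1132310 ≈ -7976.5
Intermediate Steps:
Z = -3542 (Z = -3630 + 88 = -3542)
B = -13042554837/1132310 (B = (-3017*1/1393 + 2113*(-1/5690)) - 11516 = (-431/199 - 2113/5690) - 11516 = -2872877/1132310 - 11516 = -13042554837/1132310 ≈ -11519.)
B - Z = -13042554837/1132310 - 1*(-3542) = -13042554837/1132310 + 3542 = -9031912817/1132310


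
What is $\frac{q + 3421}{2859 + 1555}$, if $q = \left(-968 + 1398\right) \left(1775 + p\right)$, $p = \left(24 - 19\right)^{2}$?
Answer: $\frac{777421}{4414} \approx 176.13$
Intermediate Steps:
$p = 25$ ($p = 5^{2} = 25$)
$q = 774000$ ($q = \left(-968 + 1398\right) \left(1775 + 25\right) = 430 \cdot 1800 = 774000$)
$\frac{q + 3421}{2859 + 1555} = \frac{774000 + 3421}{2859 + 1555} = \frac{777421}{4414}$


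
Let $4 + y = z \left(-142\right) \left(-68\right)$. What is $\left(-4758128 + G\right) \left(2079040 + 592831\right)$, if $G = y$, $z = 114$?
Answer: $-9771962058108$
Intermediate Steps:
$y = 1100780$ ($y = -4 + 114 \left(-142\right) \left(-68\right) = -4 - -1100784 = -4 + 1100784 = 1100780$)
$G = 1100780$
$\left(-4758128 + G\right) \left(2079040 + 592831\right) = \left(-4758128 + 1100780\right) \left(2079040 + 592831\right) = \left(-3657348\right) 2671871 = -9771962058108$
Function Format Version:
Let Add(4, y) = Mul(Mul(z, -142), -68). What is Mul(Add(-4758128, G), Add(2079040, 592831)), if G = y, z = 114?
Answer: -9771962058108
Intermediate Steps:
y = 1100780 (y = Add(-4, Mul(Mul(114, -142), -68)) = Add(-4, Mul(-16188, -68)) = Add(-4, 1100784) = 1100780)
G = 1100780
Mul(Add(-4758128, G), Add(2079040, 592831)) = Mul(Add(-4758128, 1100780), Add(2079040, 592831)) = Mul(-3657348, 2671871) = -9771962058108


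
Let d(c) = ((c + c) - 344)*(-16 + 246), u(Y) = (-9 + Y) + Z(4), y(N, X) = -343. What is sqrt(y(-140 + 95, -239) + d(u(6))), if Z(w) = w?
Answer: I*sqrt(79003) ≈ 281.07*I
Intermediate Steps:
u(Y) = -5 + Y (u(Y) = (-9 + Y) + 4 = -5 + Y)
d(c) = -79120 + 460*c (d(c) = (2*c - 344)*230 = (-344 + 2*c)*230 = -79120 + 460*c)
sqrt(y(-140 + 95, -239) + d(u(6))) = sqrt(-343 + (-79120 + 460*(-5 + 6))) = sqrt(-343 + (-79120 + 460*1)) = sqrt(-343 + (-79120 + 460)) = sqrt(-343 - 78660) = sqrt(-79003) = I*sqrt(79003)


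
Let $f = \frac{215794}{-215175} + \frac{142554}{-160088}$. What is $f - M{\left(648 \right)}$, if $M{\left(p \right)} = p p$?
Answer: $- \frac{7232235591144211}{17223467700} \approx -4.1991 \cdot 10^{5}$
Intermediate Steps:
$M{\left(p \right)} = p^{2}$
$f = - \frac{32610043411}{17223467700}$ ($f = 215794 \left(- \frac{1}{215175}\right) + 142554 \left(- \frac{1}{160088}\right) = - \frac{215794}{215175} - \frac{71277}{80044} = - \frac{32610043411}{17223467700} \approx -1.8933$)
$f - M{\left(648 \right)} = - \frac{32610043411}{17223467700} - 648^{2} = - \frac{32610043411}{17223467700} - 419904 = - \frac{7232235591144211}{17223467700}$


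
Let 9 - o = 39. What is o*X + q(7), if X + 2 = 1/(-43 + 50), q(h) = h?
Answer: 439/7 ≈ 62.714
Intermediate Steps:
o = -30 (o = 9 - 1*39 = 9 - 39 = -30)
X = -13/7 (X = -2 + 1/(-43 + 50) = -2 + 1/7 = -2 + ⅐ = -13/7 ≈ -1.8571)
o*X + q(7) = -30*(-13/7) + 7 = 390/7 + 7 = 439/7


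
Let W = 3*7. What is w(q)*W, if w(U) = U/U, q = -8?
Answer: 21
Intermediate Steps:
w(U) = 1
W = 21
w(q)*W = 1*21 = 21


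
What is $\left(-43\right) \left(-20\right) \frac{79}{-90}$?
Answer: $- \frac{6794}{9} \approx -754.89$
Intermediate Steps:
$\left(-43\right) \left(-20\right) \frac{79}{-90} = 860 \cdot 79 \left(- \frac{1}{90}\right) = 860 \left(- \frac{79}{90}\right) = - \frac{6794}{9}$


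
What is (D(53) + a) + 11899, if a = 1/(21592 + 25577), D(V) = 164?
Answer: 568999648/47169 ≈ 12063.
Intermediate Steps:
a = 1/47169 ≈ 2.1200e-5
(D(53) + a) + 11899 = (164 + 1/47169) + 11899 = 7735717/47169 + 11899 = 568999648/47169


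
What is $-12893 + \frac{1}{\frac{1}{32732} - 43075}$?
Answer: $- \frac{18178239113539}{1409930899} \approx -12893.0$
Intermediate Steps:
$-12893 + \frac{1}{\frac{1}{32732} - 43075} = -12893 + \frac{1}{- \frac{1409930899}{32732}} = -12893 - \frac{32732}{1409930899} = - \frac{18178239113539}{1409930899}$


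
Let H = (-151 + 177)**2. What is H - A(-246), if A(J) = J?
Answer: 922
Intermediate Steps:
H = 676 (H = 26**2 = 676)
H - A(-246) = 676 - 1*(-246) = 676 + 246 = 922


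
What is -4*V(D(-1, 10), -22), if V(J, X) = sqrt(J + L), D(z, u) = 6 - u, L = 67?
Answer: -12*sqrt(7) ≈ -31.749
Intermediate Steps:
V(J, X) = sqrt(67 + J) (V(J, X) = sqrt(J + 67) = sqrt(67 + J))
-4*V(D(-1, 10), -22) = -4*sqrt(67 + (6 - 1*10)) = -4*sqrt(67 + (6 - 10)) = -4*sqrt(67 - 4) = -12*sqrt(7)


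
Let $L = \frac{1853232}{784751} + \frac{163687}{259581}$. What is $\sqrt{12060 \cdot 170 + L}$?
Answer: $\frac{\sqrt{85075874299154242921862636499}}{203706449331} \approx 1431.9$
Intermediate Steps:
$L = \frac{609517352729}{203706449331}$ ($L = 1853232 \cdot \frac{1}{784751} + 163687 \cdot \frac{1}{259581} = \frac{1853232}{784751} + \frac{163687}{259581} = \frac{609517352729}{203706449331} \approx 2.9921$)
$\sqrt{12060 \cdot 170 + L} = \sqrt{12060 \cdot 170 + \frac{609517352729}{203706449331}} = \sqrt{2050200 + \frac{609517352729}{203706449331}} = \sqrt{\frac{417639571935768929}{203706449331}} = \frac{\sqrt{85075874299154242921862636499}}{203706449331}$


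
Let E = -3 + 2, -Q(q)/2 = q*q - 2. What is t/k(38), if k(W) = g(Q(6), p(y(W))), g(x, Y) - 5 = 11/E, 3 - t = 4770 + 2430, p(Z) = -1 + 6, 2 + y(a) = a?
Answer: 2399/2 ≈ 1199.5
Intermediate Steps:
Q(q) = 4 - 2*q² (Q(q) = -2*(q*q - 2) = -2*(q² - 2) = -2*(-2 + q²) = 4 - 2*q²)
y(a) = -2 + a
p(Z) = 5
t = -7197 (t = 3 - (4770 + 2430) = 3 - 1*7200 = 3 - 7200 = -7197)
E = -1
g(x, Y) = -6 (g(x, Y) = 5 + 11/(-1) = 5 + 11*(-1) = 5 - 11 = -6)
k(W) = -6
t/k(38) = -7197/(-6) = -7197*(-⅙) = 2399/2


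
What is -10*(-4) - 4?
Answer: 36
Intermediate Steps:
-10*(-4) - 4 = 40 - 4 = 36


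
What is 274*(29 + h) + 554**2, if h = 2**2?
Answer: 315958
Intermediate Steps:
h = 4
274*(29 + h) + 554**2 = 274*(29 + 4) + 554**2 = 274*33 + 306916 = 9042 + 306916 = 315958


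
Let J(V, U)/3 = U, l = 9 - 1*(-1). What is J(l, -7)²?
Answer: 441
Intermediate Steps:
l = 10 (l = 9 + 1 = 10)
J(V, U) = 3*U
J(l, -7)² = (3*(-7))² = (-21)² = 441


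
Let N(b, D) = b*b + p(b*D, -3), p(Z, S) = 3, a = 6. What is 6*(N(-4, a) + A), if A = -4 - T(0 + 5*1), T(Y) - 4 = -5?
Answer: 96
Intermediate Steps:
T(Y) = -1 (T(Y) = 4 - 5 = -1)
A = -3 (A = -4 - 1*(-1) = -4 + 1 = -3)
N(b, D) = 3 + b**2 (N(b, D) = b*b + 3 = b**2 + 3 = 3 + b**2)
6*(N(-4, a) + A) = 6*((3 + (-4)**2) - 3) = 6*((3 + 16) - 3) = 6*(19 - 3) = 6*16 = 96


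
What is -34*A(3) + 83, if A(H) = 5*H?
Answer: -427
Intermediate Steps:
-34*A(3) + 83 = -170*3 + 83 = -34*15 + 83 = -510 + 83 = -427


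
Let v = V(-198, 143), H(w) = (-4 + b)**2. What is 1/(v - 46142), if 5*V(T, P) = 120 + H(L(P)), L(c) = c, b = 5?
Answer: -5/230589 ≈ -2.1684e-5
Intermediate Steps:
H(w) = 1 (H(w) = (-4 + 5)**2 = 1**2 = 1)
V(T, P) = 121/5 (V(T, P) = (120 + 1)/5 = (1/5)*121 = 121/5)
v = 121/5 ≈ 24.200
1/(v - 46142) = 1/(121/5 - 46142) = 1/(-230589/5) = -5/230589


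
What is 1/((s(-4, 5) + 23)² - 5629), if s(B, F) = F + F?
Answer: -1/4540 ≈ -0.00022026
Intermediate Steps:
s(B, F) = 2*F
1/((s(-4, 5) + 23)² - 5629) = 1/((2*5 + 23)² - 5629) = 1/((10 + 23)² - 5629) = 1/(33² - 5629) = 1/(1089 - 5629) = 1/(-4540) = -1/4540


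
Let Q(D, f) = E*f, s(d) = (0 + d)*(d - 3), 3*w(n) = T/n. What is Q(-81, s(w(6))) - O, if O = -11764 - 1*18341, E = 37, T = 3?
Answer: 1083151/36 ≈ 30088.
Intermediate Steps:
w(n) = 1/n (w(n) = (3/n)/3 = 1/n)
s(d) = d*(-3 + d)
Q(D, f) = 37*f
O = -30105 (O = -11764 - 18341 = -30105)
Q(-81, s(w(6))) - O = 37*((-3 + 1/6)/6) - 1*(-30105) = 37*((-3 + ⅙)/6) + 30105 = 37*((⅙)*(-17/6)) + 30105 = 37*(-17/36) + 30105 = -629/36 + 30105 = 1083151/36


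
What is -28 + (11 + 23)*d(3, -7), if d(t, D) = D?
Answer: -266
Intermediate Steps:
-28 + (11 + 23)*d(3, -7) = -28 + (11 + 23)*(-7) = -28 + 34*(-7) = -28 - 238 = -266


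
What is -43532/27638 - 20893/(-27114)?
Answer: -301442957/374688366 ≈ -0.80452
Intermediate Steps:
-43532/27638 - 20893/(-27114) = -43532*1/27638 - 20893*(-1/27114) = -21766/13819 + 20893/27114 = -301442957/374688366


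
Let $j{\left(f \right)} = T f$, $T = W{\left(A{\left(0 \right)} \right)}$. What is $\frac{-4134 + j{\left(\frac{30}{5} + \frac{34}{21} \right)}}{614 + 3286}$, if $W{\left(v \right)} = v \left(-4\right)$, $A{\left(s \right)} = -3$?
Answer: $- \frac{14149}{13650} \approx -1.0366$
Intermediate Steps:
$W{\left(v \right)} = - 4 v$
$T = 12$ ($T = \left(-4\right) \left(-3\right) = 12$)
$j{\left(f \right)} = 12 f$
$\frac{-4134 + j{\left(\frac{30}{5} + \frac{34}{21} \right)}}{614 + 3286} = \frac{-4134 + 12 \left(\frac{30}{5} + \frac{34}{21}\right)}{614 + 3286} = \frac{-4134 + 12 \left(30 \cdot \frac{1}{5} + 34 \cdot \frac{1}{21}\right)}{3900} = \left(-4134 + 12 \left(6 + \frac{34}{21}\right)\right) \frac{1}{3900} = \left(-4134 + 12 \cdot \frac{160}{21}\right) \frac{1}{3900} = \left(-4134 + \frac{640}{7}\right) \frac{1}{3900} = \left(- \frac{28298}{7}\right) \frac{1}{3900} = - \frac{14149}{13650}$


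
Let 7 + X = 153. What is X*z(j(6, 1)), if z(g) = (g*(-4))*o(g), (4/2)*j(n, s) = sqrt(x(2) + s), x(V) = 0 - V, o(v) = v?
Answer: 146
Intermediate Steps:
x(V) = -V
j(n, s) = sqrt(-2 + s)/2 (j(n, s) = sqrt(-1*2 + s)/2 = sqrt(-2 + s)/2)
X = 146 (X = -7 + 153 = 146)
z(g) = -4*g**2 (z(g) = (g*(-4))*g = (-4*g)*g = -4*g**2)
X*z(j(6, 1)) = 146*(-4*(sqrt(-2 + 1)/2)**2) = 146*(-4*(sqrt(-1)/2)**2) = 146*(-4*(I/2)**2) = 146*(-4*(-1/4)) = 146*1 = 146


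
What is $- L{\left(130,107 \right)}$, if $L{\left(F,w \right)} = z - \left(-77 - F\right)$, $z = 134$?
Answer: $-341$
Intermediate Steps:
$L{\left(F,w \right)} = 211 + F$ ($L{\left(F,w \right)} = 134 - \left(-77 - F\right) = 134 + \left(77 + F\right) = 211 + F$)
$- L{\left(130,107 \right)} = - (211 + 130) = \left(-1\right) 341 = -341$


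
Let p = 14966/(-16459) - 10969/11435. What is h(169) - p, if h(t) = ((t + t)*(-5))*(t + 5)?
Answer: -55344288354919/188208665 ≈ -2.9406e+5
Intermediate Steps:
h(t) = -10*t*(5 + t) (h(t) = ((2*t)*(-5))*(5 + t) = (-10*t)*(5 + t) = -10*t*(5 + t))
p = -351674981/188208665 (p = 14966*(-1/16459) - 10969*1/11435 = -14966/16459 - 10969/11435 = -351674981/188208665 ≈ -1.8685)
h(169) - p = -10*169*(5 + 169) - 1*(-351674981/188208665) = -10*169*174 + 351674981/188208665 = -294060 + 351674981/188208665 = -55344288354919/188208665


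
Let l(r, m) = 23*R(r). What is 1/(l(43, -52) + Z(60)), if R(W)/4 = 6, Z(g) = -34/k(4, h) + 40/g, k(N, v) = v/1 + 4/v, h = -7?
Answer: 159/88588 ≈ 0.0017948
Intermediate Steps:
k(N, v) = v + 4/v (k(N, v) = v*1 + 4/v = v + 4/v)
Z(g) = 238/53 + 40/g (Z(g) = -34/(-7 + 4/(-7)) + 40/g = -34/(-7 + 4*(-⅐)) + 40/g = -34/(-7 - 4/7) + 40/g = -34/(-53/7) + 40/g = -34*(-7/53) + 40/g = 238/53 + 40/g)
R(W) = 24 (R(W) = 4*6 = 24)
l(r, m) = 552 (l(r, m) = 23*24 = 552)
1/(l(43, -52) + Z(60)) = 1/(552 + (238/53 + 40/60)) = 1/(552 + (238/53 + 40*(1/60))) = 1/(552 + (238/53 + ⅔)) = 1/(552 + 820/159) = 1/(88588/159) = 159/88588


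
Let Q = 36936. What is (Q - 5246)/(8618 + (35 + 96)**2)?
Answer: 31690/25779 ≈ 1.2293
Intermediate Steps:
(Q - 5246)/(8618 + (35 + 96)**2) = (36936 - 5246)/(8618 + (35 + 96)**2) = 31690/(8618 + 131**2) = 31690/(8618 + 17161) = 31690/25779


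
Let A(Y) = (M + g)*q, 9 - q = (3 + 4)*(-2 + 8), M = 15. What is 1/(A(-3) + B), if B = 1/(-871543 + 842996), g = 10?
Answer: -28547/23551276 ≈ -0.0012121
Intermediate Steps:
q = -33 (q = 9 - (3 + 4)*(-2 + 8) = 9 - 7*6 = 9 - 1*42 = 9 - 42 = -33)
A(Y) = -825 (A(Y) = (15 + 10)*(-33) = 25*(-33) = -825)
B = -1/28547 (B = 1/(-28547) = -1/28547 ≈ -3.5030e-5)
1/(A(-3) + B) = 1/(-825 - 1/28547) = 1/(-23551276/28547) = -28547/23551276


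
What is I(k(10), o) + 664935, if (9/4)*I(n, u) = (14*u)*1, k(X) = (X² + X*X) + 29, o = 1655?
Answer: 6077095/9 ≈ 6.7523e+5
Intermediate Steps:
k(X) = 29 + 2*X² (k(X) = (X² + X²) + 29 = 2*X² + 29 = 29 + 2*X²)
I(n, u) = 56*u/9 (I(n, u) = 4*((14*u)*1)/9 = 4*(14*u)/9 = 56*u/9)
I(k(10), o) + 664935 = (56/9)*1655 + 664935 = 92680/9 + 664935 = 6077095/9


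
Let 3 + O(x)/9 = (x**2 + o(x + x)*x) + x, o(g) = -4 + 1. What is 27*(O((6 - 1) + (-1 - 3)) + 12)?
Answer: -648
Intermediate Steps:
o(g) = -3
O(x) = -27 - 18*x + 9*x**2 (O(x) = -27 + 9*((x**2 - 3*x) + x) = -27 + 9*(x**2 - 2*x) = -27 + (-18*x + 9*x**2) = -27 - 18*x + 9*x**2)
27*(O((6 - 1) + (-1 - 3)) + 12) = 27*((-27 - 18*((6 - 1) + (-1 - 3)) + 9*((6 - 1) + (-1 - 3))**2) + 12) = 27*((-27 - 18*(5 - 4) + 9*(5 - 4)**2) + 12) = 27*((-27 - 18*1 + 9*1**2) + 12) = 27*((-27 - 18 + 9*1) + 12) = 27*((-27 - 18 + 9) + 12) = 27*(-36 + 12) = 27*(-24) = -648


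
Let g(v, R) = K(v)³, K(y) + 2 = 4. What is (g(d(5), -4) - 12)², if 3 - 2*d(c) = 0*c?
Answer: 16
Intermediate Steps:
K(y) = 2 (K(y) = -2 + 4 = 2)
d(c) = 3/2 (d(c) = 3/2 - 0*c = 3/2 - ½*0 = 3/2 + 0 = 3/2)
g(v, R) = 8 (g(v, R) = 2³ = 8)
(g(d(5), -4) - 12)² = (8 - 12)² = (-4)² = 16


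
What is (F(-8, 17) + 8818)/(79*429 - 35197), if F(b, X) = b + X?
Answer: -8827/1306 ≈ -6.7588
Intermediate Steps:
F(b, X) = X + b
(F(-8, 17) + 8818)/(79*429 - 35197) = ((17 - 8) + 8818)/(79*429 - 35197) = (9 + 8818)/(33891 - 35197) = 8827/(-1306) = 8827*(-1/1306) = -8827/1306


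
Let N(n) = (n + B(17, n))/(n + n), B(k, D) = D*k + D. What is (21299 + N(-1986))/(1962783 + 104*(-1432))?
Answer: 42617/3627710 ≈ 0.011748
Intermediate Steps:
B(k, D) = D + D*k
N(n) = 19/2 (N(n) = (n + n*(1 + 17))/(n + n) = (n + n*18)/((2*n)) = (n + 18*n)*(1/(2*n)) = (19*n)*(1/(2*n)) = 19/2)
(21299 + N(-1986))/(1962783 + 104*(-1432)) = (21299 + 19/2)/(1962783 + 104*(-1432)) = 42617/(2*(1962783 - 148928)) = (42617/2)/1813855 = (42617/2)*(1/1813855) = 42617/3627710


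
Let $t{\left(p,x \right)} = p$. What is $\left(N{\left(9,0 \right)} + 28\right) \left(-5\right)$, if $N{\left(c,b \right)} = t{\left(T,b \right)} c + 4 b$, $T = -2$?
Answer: $-50$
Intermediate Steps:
$N{\left(c,b \right)} = - 2 c + 4 b$
$\left(N{\left(9,0 \right)} + 28\right) \left(-5\right) = \left(\left(\left(-2\right) 9 + 4 \cdot 0\right) + 28\right) \left(-5\right) = \left(\left(-18 + 0\right) + 28\right) \left(-5\right) = \left(-18 + 28\right) \left(-5\right) = 10 \left(-5\right) = -50$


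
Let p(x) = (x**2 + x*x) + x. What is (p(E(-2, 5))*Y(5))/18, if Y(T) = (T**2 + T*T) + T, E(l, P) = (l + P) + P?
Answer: 3740/9 ≈ 415.56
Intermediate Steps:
E(l, P) = l + 2*P (E(l, P) = (P + l) + P = l + 2*P)
p(x) = x + 2*x**2 (p(x) = (x**2 + x**2) + x = 2*x**2 + x = x + 2*x**2)
Y(T) = T + 2*T**2 (Y(T) = (T**2 + T**2) + T = 2*T**2 + T = T + 2*T**2)
(p(E(-2, 5))*Y(5))/18 = (((-2 + 2*5)*(1 + 2*(-2 + 2*5)))*(5*(1 + 2*5)))/18 = (((-2 + 10)*(1 + 2*(-2 + 10)))*(5*(1 + 10)))*(1/18) = ((8*(1 + 2*8))*(5*11))*(1/18) = ((8*(1 + 16))*55)*(1/18) = ((8*17)*55)*(1/18) = (136*55)*(1/18) = 7480*(1/18) = 3740/9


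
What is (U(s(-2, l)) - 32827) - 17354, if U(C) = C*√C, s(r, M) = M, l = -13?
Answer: -50181 - 13*I*√13 ≈ -50181.0 - 46.872*I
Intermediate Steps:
U(C) = C^(3/2)
(U(s(-2, l)) - 32827) - 17354 = ((-13)^(3/2) - 32827) - 17354 = (-13*I*√13 - 32827) - 17354 = (-32827 - 13*I*√13) - 17354 = -50181 - 13*I*√13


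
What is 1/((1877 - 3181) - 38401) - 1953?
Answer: -77543866/39705 ≈ -1953.0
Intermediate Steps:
1/((1877 - 3181) - 38401) - 1953 = 1/(-1304 - 38401) - 1953 = 1/(-39705) - 1953 = -1/39705 - 1953 = -77543866/39705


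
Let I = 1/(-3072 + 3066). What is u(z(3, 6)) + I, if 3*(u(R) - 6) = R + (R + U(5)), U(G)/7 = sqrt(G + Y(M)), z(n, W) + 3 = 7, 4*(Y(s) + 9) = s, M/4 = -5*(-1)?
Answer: 65/6 ≈ 10.833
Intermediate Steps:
M = 20 (M = 4*(-5*(-1)) = 4*5 = 20)
Y(s) = -9 + s/4
z(n, W) = 4 (z(n, W) = -3 + 7 = 4)
U(G) = 7*sqrt(-4 + G) (U(G) = 7*sqrt(G + (-9 + (1/4)*20)) = 7*sqrt(G + (-9 + 5)) = 7*sqrt(G - 4) = 7*sqrt(-4 + G))
I = -1/6 (I = 1/(-6) = -1/6 ≈ -0.16667)
u(R) = 25/3 + 2*R/3 (u(R) = 6 + (R + (R + 7*sqrt(-4 + 5)))/3 = 6 + (R + (R + 7*sqrt(1)))/3 = 6 + (R + (R + 7*1))/3 = 6 + (R + (R + 7))/3 = 6 + (R + (7 + R))/3 = 6 + (7 + 2*R)/3 = 6 + (7/3 + 2*R/3) = 25/3 + 2*R/3)
u(z(3, 6)) + I = (25/3 + (2/3)*4) - 1/6 = (25/3 + 8/3) - 1/6 = 11 - 1/6 = 65/6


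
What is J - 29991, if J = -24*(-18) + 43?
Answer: -29516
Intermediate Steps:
J = 475 (J = 432 + 43 = 475)
J - 29991 = 475 - 29991 = -29516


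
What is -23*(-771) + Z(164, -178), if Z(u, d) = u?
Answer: 17897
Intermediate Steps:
-23*(-771) + Z(164, -178) = -23*(-771) + 164 = 17733 + 164 = 17897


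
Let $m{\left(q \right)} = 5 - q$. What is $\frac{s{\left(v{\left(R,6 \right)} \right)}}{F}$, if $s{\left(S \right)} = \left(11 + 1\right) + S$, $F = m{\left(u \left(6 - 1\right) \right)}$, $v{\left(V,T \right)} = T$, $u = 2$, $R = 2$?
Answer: $- \frac{18}{5} \approx -3.6$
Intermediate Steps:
$F = -5$ ($F = 5 - 2 \left(6 - 1\right) = 5 - 2 \cdot 5 = 5 - 10 = -5$)
$s{\left(S \right)} = 12 + S$
$\frac{s{\left(v{\left(R,6 \right)} \right)}}{F} = \frac{12 + 6}{-5} = 18 \left(- \frac{1}{5}\right) = - \frac{18}{5}$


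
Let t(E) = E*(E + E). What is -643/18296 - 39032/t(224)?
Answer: -1738071/4098304 ≈ -0.42410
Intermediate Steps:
t(E) = 2*E² (t(E) = E*(2*E) = 2*E²)
-643/18296 - 39032/t(224) = -643/18296 - 39032/(2*224²) = -643*1/18296 - 39032/(2*50176) = -643/18296 - 39032/100352 = -643/18296 - 39032*1/100352 = -643/18296 - 697/1792 = -1738071/4098304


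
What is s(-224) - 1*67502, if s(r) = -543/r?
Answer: -15119905/224 ≈ -67500.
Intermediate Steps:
s(-224) - 1*67502 = -543/(-224) - 1*67502 = -543*(-1/224) - 67502 = 543/224 - 67502 = -15119905/224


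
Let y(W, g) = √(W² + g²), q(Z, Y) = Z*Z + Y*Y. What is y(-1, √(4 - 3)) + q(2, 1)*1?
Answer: 5 + √2 ≈ 6.4142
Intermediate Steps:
q(Z, Y) = Y² + Z² (q(Z, Y) = Z² + Y² = Y² + Z²)
y(-1, √(4 - 3)) + q(2, 1)*1 = √((-1)² + (√(4 - 3))²) + (1² + 2²)*1 = √(1 + (√1)²) + (1 + 4)*1 = √(1 + 1²) + 5*1 = √(1 + 1) + 5 = √2 + 5 = 5 + √2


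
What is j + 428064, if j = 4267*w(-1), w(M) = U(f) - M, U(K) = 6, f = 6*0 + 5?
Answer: 457933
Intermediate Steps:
f = 5 (f = 0 + 5 = 5)
w(M) = 6 - M
j = 29869 (j = 4267*(6 - 1*(-1)) = 4267*(6 + 1) = 4267*7 = 29869)
j + 428064 = 29869 + 428064 = 457933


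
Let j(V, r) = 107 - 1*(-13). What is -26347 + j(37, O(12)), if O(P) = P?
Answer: -26227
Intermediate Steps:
j(V, r) = 120 (j(V, r) = 107 + 13 = 120)
-26347 + j(37, O(12)) = -26347 + 120 = -26227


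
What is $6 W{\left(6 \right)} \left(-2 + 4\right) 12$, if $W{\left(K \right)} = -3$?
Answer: $-432$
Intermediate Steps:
$6 W{\left(6 \right)} \left(-2 + 4\right) 12 = 6 \left(- 3 \left(-2 + 4\right)\right) 12 = 6 \left(\left(-3\right) 2\right) 12 = 6 \left(-6\right) 12 = \left(-36\right) 12 = -432$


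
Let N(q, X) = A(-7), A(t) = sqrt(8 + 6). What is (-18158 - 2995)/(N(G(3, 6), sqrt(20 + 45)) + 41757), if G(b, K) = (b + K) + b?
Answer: -883285821/1743647035 + 21153*sqrt(14)/1743647035 ≈ -0.50653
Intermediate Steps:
A(t) = sqrt(14)
G(b, K) = K + 2*b (G(b, K) = (K + b) + b = K + 2*b)
N(q, X) = sqrt(14)
(-18158 - 2995)/(N(G(3, 6), sqrt(20 + 45)) + 41757) = (-18158 - 2995)/(sqrt(14) + 41757) = -21153/(41757 + sqrt(14))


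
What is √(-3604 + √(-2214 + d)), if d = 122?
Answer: √(-3604 + 2*I*√523) ≈ 0.3809 + 60.035*I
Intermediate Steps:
√(-3604 + √(-2214 + d)) = √(-3604 + √(-2214 + 122)) = √(-3604 + √(-2092)) = √(-3604 + 2*I*√523)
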